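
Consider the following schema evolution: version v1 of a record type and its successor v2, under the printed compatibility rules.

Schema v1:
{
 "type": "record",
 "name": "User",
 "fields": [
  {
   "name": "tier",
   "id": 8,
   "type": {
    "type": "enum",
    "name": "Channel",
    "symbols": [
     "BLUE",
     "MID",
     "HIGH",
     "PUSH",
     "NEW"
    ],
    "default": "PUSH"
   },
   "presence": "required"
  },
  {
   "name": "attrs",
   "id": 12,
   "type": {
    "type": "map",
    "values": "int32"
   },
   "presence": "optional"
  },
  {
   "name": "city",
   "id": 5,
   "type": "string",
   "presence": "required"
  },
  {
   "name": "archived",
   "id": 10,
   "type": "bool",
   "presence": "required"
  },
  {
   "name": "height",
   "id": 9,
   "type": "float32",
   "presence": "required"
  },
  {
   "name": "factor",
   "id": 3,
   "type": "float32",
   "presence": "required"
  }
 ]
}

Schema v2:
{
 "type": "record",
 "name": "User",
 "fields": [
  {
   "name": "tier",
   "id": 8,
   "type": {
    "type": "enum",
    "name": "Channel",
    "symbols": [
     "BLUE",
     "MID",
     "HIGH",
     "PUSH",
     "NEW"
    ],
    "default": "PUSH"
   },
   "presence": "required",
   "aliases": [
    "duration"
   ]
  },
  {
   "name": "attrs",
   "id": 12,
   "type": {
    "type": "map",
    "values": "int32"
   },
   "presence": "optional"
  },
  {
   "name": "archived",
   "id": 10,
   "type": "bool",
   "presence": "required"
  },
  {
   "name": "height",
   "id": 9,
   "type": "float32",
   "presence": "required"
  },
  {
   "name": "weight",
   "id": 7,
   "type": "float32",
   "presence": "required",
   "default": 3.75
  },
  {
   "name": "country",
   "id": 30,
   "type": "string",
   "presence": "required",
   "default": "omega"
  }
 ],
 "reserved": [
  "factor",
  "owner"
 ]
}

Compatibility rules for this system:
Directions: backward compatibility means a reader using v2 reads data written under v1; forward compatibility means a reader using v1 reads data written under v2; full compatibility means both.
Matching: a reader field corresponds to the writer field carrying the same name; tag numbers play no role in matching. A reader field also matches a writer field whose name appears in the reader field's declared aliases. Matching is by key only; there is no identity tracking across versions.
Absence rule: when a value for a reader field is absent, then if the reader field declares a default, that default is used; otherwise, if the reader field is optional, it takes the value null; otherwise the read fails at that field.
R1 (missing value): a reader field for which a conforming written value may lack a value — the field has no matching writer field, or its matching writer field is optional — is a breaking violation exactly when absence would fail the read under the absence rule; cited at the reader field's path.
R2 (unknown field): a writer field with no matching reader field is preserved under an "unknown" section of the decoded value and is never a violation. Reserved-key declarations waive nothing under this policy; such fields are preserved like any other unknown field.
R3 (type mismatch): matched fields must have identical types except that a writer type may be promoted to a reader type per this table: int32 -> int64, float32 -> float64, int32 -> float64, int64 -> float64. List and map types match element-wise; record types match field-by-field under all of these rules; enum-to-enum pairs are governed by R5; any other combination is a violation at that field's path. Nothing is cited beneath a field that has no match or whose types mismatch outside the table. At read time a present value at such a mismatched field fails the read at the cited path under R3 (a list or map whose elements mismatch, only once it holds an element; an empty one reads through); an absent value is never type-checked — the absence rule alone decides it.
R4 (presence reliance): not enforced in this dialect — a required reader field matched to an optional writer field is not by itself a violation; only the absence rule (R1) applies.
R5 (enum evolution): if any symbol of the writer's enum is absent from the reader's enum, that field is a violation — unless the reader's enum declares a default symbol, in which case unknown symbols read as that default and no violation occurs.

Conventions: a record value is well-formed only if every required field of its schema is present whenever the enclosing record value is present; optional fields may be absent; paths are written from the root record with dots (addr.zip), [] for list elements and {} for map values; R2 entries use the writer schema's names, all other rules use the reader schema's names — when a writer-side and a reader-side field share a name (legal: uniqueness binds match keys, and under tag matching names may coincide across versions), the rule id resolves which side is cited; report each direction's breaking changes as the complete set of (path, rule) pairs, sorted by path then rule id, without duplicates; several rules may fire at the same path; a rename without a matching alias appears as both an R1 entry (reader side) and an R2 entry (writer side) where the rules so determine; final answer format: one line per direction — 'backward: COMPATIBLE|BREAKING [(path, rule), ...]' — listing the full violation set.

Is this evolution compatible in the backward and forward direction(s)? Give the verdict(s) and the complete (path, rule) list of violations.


each type pair in User: writer, then reader
backward pass over User, reader schema v2, writer schema v1:
  tier: paired with writer tier (Channel -> Channel; writer required)
  attrs: paired with writer attrs (map<string, int32> -> map<string, int32>; writer optional)
  archived: paired with writer archived (bool -> bool; writer required)
  height: paired with writer height (float32 -> float32; writer required)
  weight: no writer-side match
  country: no writer-side match
  leftover writer field: city
  leftover writer field: factor
  => backward: COMPATIBLE
forward pass over User, reader schema v1, writer schema v2:
  tier: paired with writer tier (Channel -> Channel; writer required)
  attrs: paired with writer attrs (map<string, int32> -> map<string, int32>; writer optional)
  city: no writer-side match
  archived: paired with writer archived (bool -> bool; writer required)
  height: paired with writer height (float32 -> float32; writer required)
  factor: no writer-side match
  leftover writer field: weight
  leftover writer field: country
  violation R1 at city
  violation R1 at factor
  => forward verdict for User: BREAKING, 2 violation(s)

backward: COMPATIBLE []; forward: BREAKING [(city, R1), (factor, R1)]


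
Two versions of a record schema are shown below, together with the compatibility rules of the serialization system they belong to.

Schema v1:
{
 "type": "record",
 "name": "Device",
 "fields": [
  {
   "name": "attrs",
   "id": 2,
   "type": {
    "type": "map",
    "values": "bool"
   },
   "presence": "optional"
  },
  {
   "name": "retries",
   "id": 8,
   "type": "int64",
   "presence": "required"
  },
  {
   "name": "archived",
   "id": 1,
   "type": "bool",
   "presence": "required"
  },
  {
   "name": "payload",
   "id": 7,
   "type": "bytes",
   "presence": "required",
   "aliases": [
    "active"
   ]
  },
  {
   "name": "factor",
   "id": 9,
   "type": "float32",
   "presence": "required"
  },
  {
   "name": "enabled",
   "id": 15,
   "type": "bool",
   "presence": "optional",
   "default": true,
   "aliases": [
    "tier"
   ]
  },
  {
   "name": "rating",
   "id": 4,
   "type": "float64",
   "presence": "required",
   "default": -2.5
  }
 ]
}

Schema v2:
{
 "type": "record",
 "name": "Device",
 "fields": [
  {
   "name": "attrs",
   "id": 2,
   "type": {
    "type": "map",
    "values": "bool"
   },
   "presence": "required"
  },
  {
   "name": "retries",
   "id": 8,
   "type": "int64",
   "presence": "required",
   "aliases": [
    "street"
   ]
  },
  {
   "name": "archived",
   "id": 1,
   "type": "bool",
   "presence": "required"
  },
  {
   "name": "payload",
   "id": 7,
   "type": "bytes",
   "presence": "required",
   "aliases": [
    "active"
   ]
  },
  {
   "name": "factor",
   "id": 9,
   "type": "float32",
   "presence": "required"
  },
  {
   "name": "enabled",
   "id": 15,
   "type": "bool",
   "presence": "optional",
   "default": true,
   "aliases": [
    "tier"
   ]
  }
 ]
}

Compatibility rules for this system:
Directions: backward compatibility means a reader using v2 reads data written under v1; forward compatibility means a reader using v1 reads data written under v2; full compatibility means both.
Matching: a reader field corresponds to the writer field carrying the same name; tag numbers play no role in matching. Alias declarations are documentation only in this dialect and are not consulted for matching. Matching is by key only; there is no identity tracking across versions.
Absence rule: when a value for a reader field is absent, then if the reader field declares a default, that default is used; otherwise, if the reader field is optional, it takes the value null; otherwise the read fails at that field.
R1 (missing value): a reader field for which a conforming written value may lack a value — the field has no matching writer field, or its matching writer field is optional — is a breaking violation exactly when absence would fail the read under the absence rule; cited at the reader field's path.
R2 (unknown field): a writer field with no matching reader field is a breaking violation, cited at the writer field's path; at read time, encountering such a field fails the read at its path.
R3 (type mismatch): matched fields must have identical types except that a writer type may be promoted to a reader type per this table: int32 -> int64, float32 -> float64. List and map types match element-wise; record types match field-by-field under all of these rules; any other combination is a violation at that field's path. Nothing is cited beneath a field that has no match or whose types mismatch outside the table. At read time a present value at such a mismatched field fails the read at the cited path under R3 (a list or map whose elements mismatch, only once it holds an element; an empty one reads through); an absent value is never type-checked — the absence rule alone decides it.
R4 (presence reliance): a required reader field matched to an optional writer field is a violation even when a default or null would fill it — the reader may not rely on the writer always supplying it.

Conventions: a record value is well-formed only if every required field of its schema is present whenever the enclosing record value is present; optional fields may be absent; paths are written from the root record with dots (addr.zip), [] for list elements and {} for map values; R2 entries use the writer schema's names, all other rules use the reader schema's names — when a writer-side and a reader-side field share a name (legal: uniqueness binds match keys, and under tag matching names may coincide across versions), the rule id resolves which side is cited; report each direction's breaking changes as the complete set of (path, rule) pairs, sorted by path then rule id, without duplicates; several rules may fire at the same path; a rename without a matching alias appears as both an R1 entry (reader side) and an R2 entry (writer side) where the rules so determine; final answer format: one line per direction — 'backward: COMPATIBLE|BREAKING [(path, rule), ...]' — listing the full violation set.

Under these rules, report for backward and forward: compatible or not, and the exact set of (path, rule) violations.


in Device below, arrows point writer -> reader
checking backward for Device: reader v2 against writer v1:
  map<string, bool> -> map<string, bool>, writer optional: attrs aligns to attrs
  int64 -> int64, writer required: retries aligns to retries
  bool -> bool, writer required: archived aligns to archived
  bytes -> bytes, writer required: payload aligns to payload
  float32 -> float32, writer required: factor aligns to factor
  bool -> bool, writer optional: enabled aligns to enabled
  leftover writer field: rating
  violation R1 at attrs
  violation R4 at attrs
  violation R2 at rating
  backward on Device therefore BREAKING (3)
checking forward for Device: reader v1 against writer v2:
  map<string, bool> -> map<string, bool>, writer required: attrs aligns to attrs
  int64 -> int64, writer required: retries aligns to retries
  bool -> bool, writer required: archived aligns to archived
  bytes -> bytes, writer required: payload aligns to payload
  float32 -> float32, writer required: factor aligns to factor
  bool -> bool, writer optional: enabled aligns to enabled
  rating: no writer match
  => no violations; forward on Device: COMPATIBLE

backward: BREAKING [(attrs, R1), (attrs, R4), (rating, R2)]; forward: COMPATIBLE []


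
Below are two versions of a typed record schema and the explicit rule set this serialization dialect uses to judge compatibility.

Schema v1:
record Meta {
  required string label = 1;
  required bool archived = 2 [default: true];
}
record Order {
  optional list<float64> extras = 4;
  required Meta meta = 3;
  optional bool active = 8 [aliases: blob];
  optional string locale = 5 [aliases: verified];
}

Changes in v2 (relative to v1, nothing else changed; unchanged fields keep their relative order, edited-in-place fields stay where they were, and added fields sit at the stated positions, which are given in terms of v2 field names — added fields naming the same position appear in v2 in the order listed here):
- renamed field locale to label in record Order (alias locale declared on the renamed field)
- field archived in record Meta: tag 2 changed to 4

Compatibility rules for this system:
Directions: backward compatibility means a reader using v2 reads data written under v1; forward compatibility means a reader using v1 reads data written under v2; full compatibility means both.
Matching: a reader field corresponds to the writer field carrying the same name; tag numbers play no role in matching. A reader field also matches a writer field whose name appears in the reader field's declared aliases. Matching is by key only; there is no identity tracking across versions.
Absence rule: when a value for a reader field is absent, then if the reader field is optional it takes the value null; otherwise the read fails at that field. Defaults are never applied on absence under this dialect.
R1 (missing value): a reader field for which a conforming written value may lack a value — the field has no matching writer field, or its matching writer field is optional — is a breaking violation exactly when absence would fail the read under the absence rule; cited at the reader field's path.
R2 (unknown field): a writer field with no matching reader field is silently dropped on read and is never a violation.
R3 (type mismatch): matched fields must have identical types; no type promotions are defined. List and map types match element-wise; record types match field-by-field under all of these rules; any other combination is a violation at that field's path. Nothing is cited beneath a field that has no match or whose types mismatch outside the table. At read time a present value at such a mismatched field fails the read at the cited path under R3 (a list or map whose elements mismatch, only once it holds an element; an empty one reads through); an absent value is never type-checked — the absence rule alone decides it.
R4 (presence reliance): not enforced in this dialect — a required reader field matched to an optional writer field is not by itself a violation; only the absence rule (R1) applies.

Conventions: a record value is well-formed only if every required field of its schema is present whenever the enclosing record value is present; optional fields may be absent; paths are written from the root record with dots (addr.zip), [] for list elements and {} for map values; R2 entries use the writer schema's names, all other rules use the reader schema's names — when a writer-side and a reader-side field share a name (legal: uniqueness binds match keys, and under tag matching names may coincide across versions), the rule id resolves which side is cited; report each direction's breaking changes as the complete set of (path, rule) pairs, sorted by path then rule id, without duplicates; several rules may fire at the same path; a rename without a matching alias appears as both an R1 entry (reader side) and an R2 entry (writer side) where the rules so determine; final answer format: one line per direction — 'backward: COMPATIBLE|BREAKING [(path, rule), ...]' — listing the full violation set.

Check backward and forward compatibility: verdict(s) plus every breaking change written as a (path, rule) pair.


backward: COMPATIBLE []; forward: COMPATIBLE []

the writer's type comes first in each Order pair
backward on Order — v2 reading data written by v1:
  extras: list<float64> -> list<float64>, writer optional; from extras
  meta: Meta -> Meta, writer required; from meta
  active: bool -> bool, writer optional; from active
  label: string -> string, writer optional; from locale
  meta.label: string -> string, writer required; from meta.label
  meta.archived: bool -> bool, writer required; from meta.archived
  => backward verdict for Order: COMPATIBLE, no violations
forward on Order — v1 reading data written by v2:
  extras: list<float64> -> list<float64>, writer optional; from extras
  meta: Meta -> Meta, writer required; from meta
  active: bool -> bool, writer optional; from active
  no writer field matches reader locale
  leftover writer field: label
  meta.label: string -> string, writer required; from meta.label
  meta.archived: bool -> bool, writer required; from meta.archived
  => forward verdict for Order: COMPATIBLE, no violations


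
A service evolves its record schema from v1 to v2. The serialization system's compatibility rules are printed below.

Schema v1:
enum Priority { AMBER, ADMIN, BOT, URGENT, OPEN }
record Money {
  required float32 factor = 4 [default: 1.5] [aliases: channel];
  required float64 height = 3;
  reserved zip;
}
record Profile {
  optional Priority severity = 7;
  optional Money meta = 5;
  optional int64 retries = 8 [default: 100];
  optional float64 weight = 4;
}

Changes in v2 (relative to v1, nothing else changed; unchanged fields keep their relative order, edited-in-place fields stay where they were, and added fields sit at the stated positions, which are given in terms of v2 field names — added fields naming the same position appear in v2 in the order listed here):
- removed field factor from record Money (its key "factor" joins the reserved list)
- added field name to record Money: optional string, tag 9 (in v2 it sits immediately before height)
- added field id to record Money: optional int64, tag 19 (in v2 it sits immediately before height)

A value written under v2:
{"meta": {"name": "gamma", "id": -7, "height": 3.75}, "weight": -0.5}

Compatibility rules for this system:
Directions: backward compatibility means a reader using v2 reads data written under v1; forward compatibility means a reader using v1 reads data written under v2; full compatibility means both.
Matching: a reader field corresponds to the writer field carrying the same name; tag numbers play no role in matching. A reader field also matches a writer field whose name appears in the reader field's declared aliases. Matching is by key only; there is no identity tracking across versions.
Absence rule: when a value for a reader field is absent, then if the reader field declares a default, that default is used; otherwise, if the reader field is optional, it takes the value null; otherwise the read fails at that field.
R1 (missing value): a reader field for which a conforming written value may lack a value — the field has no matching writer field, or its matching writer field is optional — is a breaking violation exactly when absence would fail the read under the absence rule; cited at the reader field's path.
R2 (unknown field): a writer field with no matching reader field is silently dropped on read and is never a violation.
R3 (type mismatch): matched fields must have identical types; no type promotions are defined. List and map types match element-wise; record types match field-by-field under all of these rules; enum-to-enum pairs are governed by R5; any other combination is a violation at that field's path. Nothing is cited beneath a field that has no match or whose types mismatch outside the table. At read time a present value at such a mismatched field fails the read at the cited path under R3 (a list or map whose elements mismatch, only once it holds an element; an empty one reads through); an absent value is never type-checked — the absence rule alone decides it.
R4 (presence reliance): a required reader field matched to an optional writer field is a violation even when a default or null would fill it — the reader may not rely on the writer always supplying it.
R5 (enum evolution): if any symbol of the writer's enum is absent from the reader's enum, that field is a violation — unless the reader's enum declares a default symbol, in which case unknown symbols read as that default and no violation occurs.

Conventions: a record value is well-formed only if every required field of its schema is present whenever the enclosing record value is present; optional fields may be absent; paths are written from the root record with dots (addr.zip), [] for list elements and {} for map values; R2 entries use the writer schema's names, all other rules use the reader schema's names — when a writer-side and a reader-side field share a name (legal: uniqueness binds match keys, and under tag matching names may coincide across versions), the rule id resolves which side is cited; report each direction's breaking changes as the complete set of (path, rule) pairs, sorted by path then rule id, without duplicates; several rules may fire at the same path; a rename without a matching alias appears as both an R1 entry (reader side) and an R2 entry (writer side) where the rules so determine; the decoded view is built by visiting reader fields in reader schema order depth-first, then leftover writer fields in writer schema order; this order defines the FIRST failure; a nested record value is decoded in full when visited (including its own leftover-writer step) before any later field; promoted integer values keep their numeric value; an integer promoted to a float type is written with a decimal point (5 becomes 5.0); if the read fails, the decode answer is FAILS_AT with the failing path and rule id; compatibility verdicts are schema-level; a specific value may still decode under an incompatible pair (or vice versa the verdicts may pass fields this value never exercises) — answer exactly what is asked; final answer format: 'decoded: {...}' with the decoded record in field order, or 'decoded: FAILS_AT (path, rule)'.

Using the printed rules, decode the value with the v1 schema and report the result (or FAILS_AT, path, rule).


decoded: {"severity": null, "meta": {"factor": 1.5, "height": 3.75}, "retries": 100, "weight": -0.5}

in Profile below, arrows point writer -> reader
decode walk for Profile under reader schema v1:
  severity := null (absent, optional -> null)
  meta.factor := 1.5 (absent -> default)
  meta.height := 3.75
  writer meta.name: unknown -> dropped
  writer meta.id: unknown -> dropped
  retries := 100 (absent -> default)
  weight := -0.5
  => decoded: {"severity": null, "meta": {"factor": 1.5, "height": 3.75}, "retries": 100, "weight": -0.5}
checking off the Profile differences that do not matter here:
  removed field factor from record Money (its key "factor" joins the reserved list) -> fires no rule on Profile under this dialect and leaves the result unchanged
  added field id to record Money: optional int64, tag 19 (in v2 it sits immediately before height) -> fires no rule on Profile under this dialect and leaves the result unchanged
  added field name to record Money: optional string, tag 9 (in v2 it sits immediately before height) -> fires no rule on Profile under this dialect and leaves the result unchanged


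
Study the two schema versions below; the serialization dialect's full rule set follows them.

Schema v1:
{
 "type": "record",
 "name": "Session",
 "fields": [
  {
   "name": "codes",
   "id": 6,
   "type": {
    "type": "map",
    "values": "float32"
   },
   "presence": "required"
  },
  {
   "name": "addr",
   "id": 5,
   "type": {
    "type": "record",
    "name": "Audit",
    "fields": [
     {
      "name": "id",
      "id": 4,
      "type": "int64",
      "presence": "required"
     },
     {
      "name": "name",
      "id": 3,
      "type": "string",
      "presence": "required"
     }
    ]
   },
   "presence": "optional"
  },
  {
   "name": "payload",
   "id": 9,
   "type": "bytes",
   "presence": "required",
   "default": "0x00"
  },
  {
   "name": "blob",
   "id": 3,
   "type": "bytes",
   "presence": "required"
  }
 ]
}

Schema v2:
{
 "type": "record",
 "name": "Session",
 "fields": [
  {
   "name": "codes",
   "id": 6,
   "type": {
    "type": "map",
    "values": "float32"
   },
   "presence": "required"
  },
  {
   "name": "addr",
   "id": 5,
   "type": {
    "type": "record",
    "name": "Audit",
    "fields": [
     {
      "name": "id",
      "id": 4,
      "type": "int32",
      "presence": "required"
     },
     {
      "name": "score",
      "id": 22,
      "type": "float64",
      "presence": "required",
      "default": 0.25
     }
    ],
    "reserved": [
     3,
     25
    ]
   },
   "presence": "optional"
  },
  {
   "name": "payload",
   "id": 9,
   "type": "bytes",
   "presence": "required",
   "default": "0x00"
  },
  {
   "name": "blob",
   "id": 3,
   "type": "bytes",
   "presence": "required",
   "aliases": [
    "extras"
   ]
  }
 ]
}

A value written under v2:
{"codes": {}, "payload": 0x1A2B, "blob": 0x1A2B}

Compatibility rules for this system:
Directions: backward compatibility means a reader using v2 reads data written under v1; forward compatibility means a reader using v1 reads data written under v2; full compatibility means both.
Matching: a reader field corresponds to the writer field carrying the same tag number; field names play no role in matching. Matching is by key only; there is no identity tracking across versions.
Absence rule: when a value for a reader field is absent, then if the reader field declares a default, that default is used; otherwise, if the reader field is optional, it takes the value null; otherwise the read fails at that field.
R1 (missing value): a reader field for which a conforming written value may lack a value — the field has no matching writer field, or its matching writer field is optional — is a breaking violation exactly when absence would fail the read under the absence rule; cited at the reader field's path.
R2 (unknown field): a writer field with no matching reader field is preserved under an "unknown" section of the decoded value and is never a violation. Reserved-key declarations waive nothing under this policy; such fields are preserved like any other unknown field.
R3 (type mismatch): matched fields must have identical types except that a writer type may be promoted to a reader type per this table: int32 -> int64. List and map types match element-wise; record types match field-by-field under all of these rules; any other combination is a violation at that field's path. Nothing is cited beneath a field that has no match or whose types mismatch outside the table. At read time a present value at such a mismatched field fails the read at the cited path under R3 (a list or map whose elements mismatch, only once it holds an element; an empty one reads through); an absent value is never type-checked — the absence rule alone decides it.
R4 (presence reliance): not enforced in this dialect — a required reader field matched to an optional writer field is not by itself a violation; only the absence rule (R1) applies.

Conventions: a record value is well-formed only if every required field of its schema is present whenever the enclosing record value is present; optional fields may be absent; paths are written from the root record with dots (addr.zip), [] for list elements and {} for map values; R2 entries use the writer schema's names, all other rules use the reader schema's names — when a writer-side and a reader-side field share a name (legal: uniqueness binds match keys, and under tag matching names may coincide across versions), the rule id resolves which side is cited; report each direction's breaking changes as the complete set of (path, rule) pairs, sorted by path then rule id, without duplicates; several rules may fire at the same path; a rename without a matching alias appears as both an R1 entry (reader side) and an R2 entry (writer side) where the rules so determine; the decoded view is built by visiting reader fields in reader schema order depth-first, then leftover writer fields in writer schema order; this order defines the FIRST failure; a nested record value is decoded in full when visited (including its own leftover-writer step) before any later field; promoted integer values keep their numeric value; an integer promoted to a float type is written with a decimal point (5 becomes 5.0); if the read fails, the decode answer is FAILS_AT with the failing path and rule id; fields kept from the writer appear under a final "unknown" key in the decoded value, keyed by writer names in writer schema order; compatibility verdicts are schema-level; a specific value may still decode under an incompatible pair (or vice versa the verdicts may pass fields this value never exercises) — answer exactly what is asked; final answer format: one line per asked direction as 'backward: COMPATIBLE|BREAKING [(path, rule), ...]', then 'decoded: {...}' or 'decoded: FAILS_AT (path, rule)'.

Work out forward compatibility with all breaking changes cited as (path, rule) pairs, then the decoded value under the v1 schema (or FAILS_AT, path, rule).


forward: BREAKING [(addr.name, R1)]; decoded: {"codes": {}, "addr": null, "payload": 0x1A2B, "blob": 0x1A2B}

arrows below run writer -> reader for Session
forward on Session — v1 reading data written by v2:
  codes: map<string, float32> -> map<string, float32>, writer required; from codes
  addr: Audit -> Audit, writer optional; from addr
  payload: bytes -> bytes, writer required; from payload
  blob: bytes -> bytes, writer required; from blob
  addr.id: int32 -> int64, writer required; from addr.id
  addr.name: no writer match
  addr.score (writer side), unknown to reader
  R1 fires at addr.name
  forward on Session therefore BREAKING (1)
decoding the Session value with the v1 reader:
  codes := {}
  addr := null (missing; optional => null)
  payload := 0x1A2B
  blob := 0x1A2B
  => decoded: {"codes": {}, "addr": null, "payload": 0x1A2B, "blob": 0x1A2B}
diffs on Session not affecting the asked answer:
  field id in record Audit: type int64 changed to int32 -> its effect on Session is confined to the backward direction, not asked
  added field score to record Audit: required float64, tag 22, default 0.25 (in v2 it sits last) -> inert for the asked Session verdict: nothing fires


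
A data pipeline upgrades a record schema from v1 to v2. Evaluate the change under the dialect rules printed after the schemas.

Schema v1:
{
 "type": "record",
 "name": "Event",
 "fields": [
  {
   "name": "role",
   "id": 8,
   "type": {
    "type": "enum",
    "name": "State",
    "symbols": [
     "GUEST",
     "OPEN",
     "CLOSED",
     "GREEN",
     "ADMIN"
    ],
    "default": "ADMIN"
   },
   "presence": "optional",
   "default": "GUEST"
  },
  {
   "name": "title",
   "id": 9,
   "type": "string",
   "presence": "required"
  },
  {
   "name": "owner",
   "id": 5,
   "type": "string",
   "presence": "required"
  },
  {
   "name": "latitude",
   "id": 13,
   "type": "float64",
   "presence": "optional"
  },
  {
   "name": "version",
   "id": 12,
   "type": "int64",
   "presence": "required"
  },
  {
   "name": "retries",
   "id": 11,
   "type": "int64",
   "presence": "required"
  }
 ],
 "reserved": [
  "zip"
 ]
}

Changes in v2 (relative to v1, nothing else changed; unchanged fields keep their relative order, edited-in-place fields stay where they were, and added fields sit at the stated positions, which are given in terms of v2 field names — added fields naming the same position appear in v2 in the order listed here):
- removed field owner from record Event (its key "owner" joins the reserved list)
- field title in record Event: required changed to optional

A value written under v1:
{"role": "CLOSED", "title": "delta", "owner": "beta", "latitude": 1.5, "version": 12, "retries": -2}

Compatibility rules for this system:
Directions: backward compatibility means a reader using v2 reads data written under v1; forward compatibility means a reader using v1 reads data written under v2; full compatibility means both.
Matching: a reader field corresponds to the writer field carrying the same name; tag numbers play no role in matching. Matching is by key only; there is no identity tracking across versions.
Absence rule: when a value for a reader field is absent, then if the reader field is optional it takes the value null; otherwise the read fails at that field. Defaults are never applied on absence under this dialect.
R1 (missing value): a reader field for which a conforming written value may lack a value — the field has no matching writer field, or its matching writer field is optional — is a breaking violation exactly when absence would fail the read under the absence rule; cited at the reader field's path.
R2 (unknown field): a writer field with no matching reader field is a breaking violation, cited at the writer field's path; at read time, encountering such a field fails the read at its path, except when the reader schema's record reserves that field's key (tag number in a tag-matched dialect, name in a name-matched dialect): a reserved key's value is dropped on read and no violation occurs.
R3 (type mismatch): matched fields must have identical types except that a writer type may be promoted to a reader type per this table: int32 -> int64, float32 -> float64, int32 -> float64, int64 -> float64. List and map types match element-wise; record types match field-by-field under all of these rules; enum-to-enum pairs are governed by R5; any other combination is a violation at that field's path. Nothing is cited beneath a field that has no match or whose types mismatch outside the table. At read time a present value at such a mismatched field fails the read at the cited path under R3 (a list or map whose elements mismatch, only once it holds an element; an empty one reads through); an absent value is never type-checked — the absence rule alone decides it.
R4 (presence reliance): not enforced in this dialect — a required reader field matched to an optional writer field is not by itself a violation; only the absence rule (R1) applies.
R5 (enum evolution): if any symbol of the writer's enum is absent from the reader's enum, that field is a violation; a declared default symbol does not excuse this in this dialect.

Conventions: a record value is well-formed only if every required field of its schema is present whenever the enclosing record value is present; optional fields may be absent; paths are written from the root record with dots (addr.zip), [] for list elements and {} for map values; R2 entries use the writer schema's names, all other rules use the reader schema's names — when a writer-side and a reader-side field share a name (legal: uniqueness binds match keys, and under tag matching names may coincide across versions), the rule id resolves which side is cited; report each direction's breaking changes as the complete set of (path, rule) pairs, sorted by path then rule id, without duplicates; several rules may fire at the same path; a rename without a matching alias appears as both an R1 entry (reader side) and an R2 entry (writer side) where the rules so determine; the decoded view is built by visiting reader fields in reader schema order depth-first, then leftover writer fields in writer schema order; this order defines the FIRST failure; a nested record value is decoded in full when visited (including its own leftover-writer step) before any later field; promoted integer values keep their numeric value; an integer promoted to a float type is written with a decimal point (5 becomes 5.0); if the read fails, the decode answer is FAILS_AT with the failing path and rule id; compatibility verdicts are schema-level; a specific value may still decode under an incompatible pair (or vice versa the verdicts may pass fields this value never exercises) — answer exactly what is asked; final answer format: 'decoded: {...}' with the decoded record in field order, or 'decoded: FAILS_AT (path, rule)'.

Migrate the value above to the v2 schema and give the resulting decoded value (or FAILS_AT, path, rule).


in Event below, arrows point writer -> reader
decoding the Event value with the v2 reader:
  role := "CLOSED"
  title := "delta"
  latitude := 1.5
  version := 12
  retries := -2
  writer owner: reserved -> dropped
  => decoded: {"role": "CLOSED", "title": "delta", "latitude": 1.5, "version": 12, "retries": -2}
checking off the Event differences that do not matter here:
  field title in record Event: required changed to optional -> schema-level compatibility only; this Event value's decode is unchanged

decoded: {"role": "CLOSED", "title": "delta", "latitude": 1.5, "version": 12, "retries": -2}


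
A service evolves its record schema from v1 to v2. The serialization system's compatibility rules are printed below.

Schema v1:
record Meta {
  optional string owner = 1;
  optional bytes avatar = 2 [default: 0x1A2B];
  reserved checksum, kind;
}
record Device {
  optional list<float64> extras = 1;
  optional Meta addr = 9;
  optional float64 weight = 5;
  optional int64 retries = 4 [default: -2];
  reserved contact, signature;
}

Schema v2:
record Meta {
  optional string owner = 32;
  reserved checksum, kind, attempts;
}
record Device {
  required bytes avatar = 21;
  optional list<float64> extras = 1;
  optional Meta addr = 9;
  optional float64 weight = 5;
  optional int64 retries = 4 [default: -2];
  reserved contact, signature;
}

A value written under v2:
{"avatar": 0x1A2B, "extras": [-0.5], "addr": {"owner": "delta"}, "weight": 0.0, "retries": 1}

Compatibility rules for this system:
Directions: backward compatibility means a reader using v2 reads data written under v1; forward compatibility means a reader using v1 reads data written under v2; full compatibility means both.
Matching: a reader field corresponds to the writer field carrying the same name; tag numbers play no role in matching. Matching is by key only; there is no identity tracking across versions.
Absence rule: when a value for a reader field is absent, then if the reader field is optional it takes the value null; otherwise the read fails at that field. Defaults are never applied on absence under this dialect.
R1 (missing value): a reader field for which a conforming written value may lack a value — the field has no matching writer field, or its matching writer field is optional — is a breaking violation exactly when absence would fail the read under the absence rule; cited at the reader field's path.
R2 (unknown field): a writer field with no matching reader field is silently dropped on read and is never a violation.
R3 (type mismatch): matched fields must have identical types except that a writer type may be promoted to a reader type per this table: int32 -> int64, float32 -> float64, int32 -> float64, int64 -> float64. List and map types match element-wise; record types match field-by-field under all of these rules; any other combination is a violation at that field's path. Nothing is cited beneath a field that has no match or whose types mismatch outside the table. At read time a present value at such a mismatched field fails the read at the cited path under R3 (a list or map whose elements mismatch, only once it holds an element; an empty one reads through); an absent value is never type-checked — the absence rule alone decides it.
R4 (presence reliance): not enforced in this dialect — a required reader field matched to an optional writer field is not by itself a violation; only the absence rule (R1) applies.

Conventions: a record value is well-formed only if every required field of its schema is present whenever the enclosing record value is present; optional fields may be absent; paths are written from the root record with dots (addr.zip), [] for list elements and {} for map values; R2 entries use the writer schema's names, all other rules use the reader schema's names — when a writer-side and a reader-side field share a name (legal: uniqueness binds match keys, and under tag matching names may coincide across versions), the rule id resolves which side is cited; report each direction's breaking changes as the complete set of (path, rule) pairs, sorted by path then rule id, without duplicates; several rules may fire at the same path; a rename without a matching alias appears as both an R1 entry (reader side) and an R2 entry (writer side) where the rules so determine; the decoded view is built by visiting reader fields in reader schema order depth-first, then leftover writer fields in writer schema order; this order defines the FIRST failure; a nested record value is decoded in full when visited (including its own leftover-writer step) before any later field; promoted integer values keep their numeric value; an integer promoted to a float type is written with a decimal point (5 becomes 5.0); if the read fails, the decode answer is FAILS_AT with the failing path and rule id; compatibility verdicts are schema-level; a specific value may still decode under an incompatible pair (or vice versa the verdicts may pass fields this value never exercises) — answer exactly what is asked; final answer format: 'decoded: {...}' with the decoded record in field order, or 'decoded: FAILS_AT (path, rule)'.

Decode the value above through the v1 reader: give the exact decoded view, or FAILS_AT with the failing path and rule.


decoded: {"extras": [-0.5], "addr": {"owner": "delta", "avatar": null}, "weight": 0.0, "retries": 1}

arrows below run writer -> reader for Device
decode walk for Device under reader schema v1:
  extras := [-0.5]
  addr.owner := "delta"
  addr.avatar := null (not supplied -> null)
  weight := 0.0
  retries := 1
  writer avatar: unmatched, discarded
  => decoded: {"extras": [-0.5], "addr": {"owner": "delta", "avatar": null}, "weight": 0.0, "retries": 1}
checking off the Device differences that do not matter here:
  removed field avatar from record Meta -> no rule fires on it and the decoded Device view is identical with or without it
  added field avatar to record Device: required bytes, tag 21 (in v2 it sits immediately before extras) -> a verdict-level change on Device — the shown value reads the same
  field owner in record Meta: tag 1 changed to 32 -> no rule fires on it and the decoded Device view is identical with or without it
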